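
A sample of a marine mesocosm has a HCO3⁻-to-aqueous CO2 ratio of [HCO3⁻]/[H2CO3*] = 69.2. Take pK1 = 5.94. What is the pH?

From K1 = [H⁺][HCO3⁻]/[H2CO3*]:  pH = pK1 + log₁₀([HCO3⁻]/[H2CO3*])
log₁₀(69.2) = +1.840
pH = 5.94 + (+1.840) = 7.78

pH = 7.78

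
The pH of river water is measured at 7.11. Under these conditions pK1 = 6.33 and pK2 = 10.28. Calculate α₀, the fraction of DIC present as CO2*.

α₀ = 0.142

α₀ = 1 / (1 + K1/[H⁺] + K1K2/[H⁺]²) = 1 / (1 + 10^+0.78 + 10^-2.39)
   = 1 / (1 + 6.0256 + 0.0040738) = 1/7.0297 = 0.1423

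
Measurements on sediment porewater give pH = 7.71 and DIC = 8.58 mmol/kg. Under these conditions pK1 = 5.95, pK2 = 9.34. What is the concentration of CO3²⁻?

[CO3²⁻] = 0.193 mmol/kg

α₂ = 1 / (1 + [H⁺]/K2 + [H⁺]²/(K1K2)) = 1 / (1 + 10^+1.63 + 10^-0.13)
   = 1 / (1 + 42.658 + 0.74131) = 1/44.399 = 0.02252
[CO3²⁻] = α₂ × DIC = 0.02252 × 8.58 = 0.193 mmol/kg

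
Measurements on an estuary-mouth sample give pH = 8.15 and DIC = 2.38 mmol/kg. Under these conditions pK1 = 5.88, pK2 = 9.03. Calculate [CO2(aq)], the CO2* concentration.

[CO2*] = 11.2 μmol/kg

α₀ = 1 / (1 + K1/[H⁺] + K1K2/[H⁺]²) = 1 / (1 + 10^+2.27 + 10^+1.39)
   = 1 / (1 + 186.21 + 24.547) = 1/211.76 = 0.004722
[CO2*] = α₀ × DIC = 0.004722 × 2.38 = 0.0112 mmol/kg = 11.2 μmol/kg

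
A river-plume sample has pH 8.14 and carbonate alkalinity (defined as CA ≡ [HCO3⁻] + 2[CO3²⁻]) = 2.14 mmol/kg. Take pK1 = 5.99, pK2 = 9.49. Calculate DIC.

CA = [HCO3⁻] + 2[CO3²⁻] = (α₁ + 2α₂)·DIC
At pH 8.14: [H⁺]/K1 = 10^-2.15 = 0.0070795, K2/[H⁺] = 10^-1.35 = 0.044668
α₁ = 1/(1 + 0.0070795 + 0.044668) = 1/1.0517 = 0.9508; α₂ = α₁·K2/[H⁺] = 0.04247
α₁ + 2α₂ = 1.0357
DIC = CA / (α₁ + 2α₂) = 2.14 / 1.0357 = 2.07 mmol/kg

DIC = 2.07 mmol/kg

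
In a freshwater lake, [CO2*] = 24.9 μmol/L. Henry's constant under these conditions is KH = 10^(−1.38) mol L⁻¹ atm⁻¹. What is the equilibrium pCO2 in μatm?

pCO2 = 597 μatm

KH = 10^(−1.38) = 4.169×10^-2 mol L⁻¹ atm⁻¹
pCO2 = [CO2*]/KH = 24.9×10^-6 / 4.169×10^-2 = 5.97×10^-4 atm = 597 μatm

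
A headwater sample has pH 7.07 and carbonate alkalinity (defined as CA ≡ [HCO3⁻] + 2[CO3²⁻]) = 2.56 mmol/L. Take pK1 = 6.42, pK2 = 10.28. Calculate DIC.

DIC = 3.13 mmol/L

CA = [HCO3⁻] + 2[CO3²⁻] = (α₁ + 2α₂)·DIC
At pH 7.07: [H⁺]/K1 = 10^-0.65 = 0.22387, K2/[H⁺] = 10^-3.21 = 0.00061660
α₁ = 1/(1 + 0.22387 + 0.00061660) = 1/1.2245 = 0.8167; α₂ = α₁·K2/[H⁺] = 0.0005036
α₁ + 2α₂ = 0.8177
DIC = CA / (α₁ + 2α₂) = 2.56 / 0.8177 = 3.13 mmol/L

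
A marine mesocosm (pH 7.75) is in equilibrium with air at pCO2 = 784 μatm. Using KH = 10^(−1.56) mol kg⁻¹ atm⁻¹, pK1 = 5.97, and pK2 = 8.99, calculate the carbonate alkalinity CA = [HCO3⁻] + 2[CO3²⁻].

CA = 1.45 mmol/kg

[CO2*] = KH · pCO2 = 10^(−1.56) × 784×10^-6 = 2.159×10^-5 mol/kg
α₀ = 1/(1 + K1/[H⁺] + K1K2/[H⁺]²) = 1/(1 + 10^+1.78 + 10^+0.54) = 0.01545
DIC = [CO2*]/α₀ = 2.159×10^-5 / 0.01545 = 1.398 mmol/kg
CA = (α₁ + 2α₂)·DIC = (0.9310 + 2×0.05357) × 1.398 = 1.45 mmol/kg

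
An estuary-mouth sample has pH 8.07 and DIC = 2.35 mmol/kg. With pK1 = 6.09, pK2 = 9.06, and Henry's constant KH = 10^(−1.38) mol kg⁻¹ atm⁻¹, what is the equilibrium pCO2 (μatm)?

α₀ = 1 / (1 + K1/[H⁺] + K1K2/[H⁺]²) = 1 / (1 + 10^+1.98 + 10^+0.99)
   = 1 / (1 + 95.499 + 9.7724) = 1/106.27 = 0.009410
[CO2*] = α₀ × DIC = 0.009410 × 2.35 = 0.02211 mmol/kg
pCO2 = [CO2*]/KH = 2.211×10^-5 / 4.169×10^-2 = 530 μatm

pCO2 = 530 μatm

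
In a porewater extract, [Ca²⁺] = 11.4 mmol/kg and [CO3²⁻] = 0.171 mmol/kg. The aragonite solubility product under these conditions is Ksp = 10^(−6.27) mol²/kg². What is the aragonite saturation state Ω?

Ksp = 10^(−6.27) = 5.370×10^-7
Ω = [Ca²⁺][CO3²⁻]/Ksp = (11.4×10^-3)(0.171×10^-3) / 5.370×10^-7 = 3.63

Ω = 3.63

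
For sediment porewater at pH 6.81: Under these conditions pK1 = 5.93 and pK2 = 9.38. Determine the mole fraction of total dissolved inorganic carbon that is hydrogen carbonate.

α₁ = 1 / (1 + [H⁺]/K1 + K2/[H⁺]) = 1 / (1 + 10^-0.88 + 10^-2.57)
   = 1 / (1 + 0.13183 + 0.0026915) = 1/1.1345 = 0.8814

α₁ = 0.881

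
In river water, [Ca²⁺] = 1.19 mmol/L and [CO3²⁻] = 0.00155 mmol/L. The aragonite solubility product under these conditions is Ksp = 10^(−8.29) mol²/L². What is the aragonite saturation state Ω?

Ω = 0.360

Ksp = 10^(−8.29) = 5.129×10^-9
Ω = [Ca²⁺][CO3²⁻]/Ksp = (1.19×10^-3)(0.00155×10^-3) / 5.129×10^-9 = 0.360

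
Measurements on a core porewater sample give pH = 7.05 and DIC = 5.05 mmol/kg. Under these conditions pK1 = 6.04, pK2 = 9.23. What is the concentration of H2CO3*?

α₀ = 1 / (1 + K1/[H⁺] + K1K2/[H⁺]²) = 1 / (1 + 10^+1.01 + 10^-1.17)
   = 1 / (1 + 10.233 + 0.067608) = 1/11.301 = 0.08849
[CO2*] = α₀ × DIC = 0.08849 × 5.05 = 0.447 mmol/kg

[CO2*] = 0.447 mmol/kg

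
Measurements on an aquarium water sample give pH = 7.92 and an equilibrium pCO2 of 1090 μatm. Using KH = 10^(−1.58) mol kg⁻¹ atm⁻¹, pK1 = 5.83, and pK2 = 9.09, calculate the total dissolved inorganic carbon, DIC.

[CO2*] = KH · pCO2 = 10^(−1.58) × 1090×10^-6 = 2.867×10^-5 mol/kg
α₀ = 1/(1 + K1/[H⁺] + K1K2/[H⁺]²) = 1/(1 + 10^+2.09 + 10^+0.92) = 0.007556
DIC = [CO2*]/α₀ = 2.867×10^-5 / 0.007556 = 3.79 mmol/kg

DIC = 3.79 mmol/kg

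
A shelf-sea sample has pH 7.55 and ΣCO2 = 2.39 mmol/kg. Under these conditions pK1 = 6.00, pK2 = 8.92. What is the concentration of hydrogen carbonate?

α₁ = 1 / (1 + [H⁺]/K1 + K2/[H⁺]) = 1 / (1 + 10^-1.55 + 10^-1.37)
   = 1 / (1 + 0.028184 + 0.042658) = 1/1.0708 = 0.9338
[HCO3⁻] = α₁ × DIC = 0.9338 × 2.39 = 2.23 mmol/kg

[HCO3⁻] = 2.23 mmol/kg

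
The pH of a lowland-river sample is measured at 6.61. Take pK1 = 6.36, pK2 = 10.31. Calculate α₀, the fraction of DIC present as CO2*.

α₀ = 0.360

α₀ = 1 / (1 + K1/[H⁺] + K1K2/[H⁺]²) = 1 / (1 + 10^+0.25 + 10^-3.45)
   = 1 / (1 + 1.7783 + 0.00035481) = 1/2.7786 = 0.3599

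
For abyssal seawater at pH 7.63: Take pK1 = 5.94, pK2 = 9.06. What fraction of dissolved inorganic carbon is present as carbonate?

α₂ = 0.0351

α₂ = 1 / (1 + [H⁺]/K2 + [H⁺]²/(K1K2)) = 1 / (1 + 10^+1.43 + 10^-0.26)
   = 1 / (1 + 26.915 + 0.54954) = 1/28.465 = 0.03513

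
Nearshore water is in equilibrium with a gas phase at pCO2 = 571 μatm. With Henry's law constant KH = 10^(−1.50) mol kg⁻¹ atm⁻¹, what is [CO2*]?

[CO2*] = 18.1 μmol/kg

KH = 10^(−1.50) = 3.162×10^-2 mol kg⁻¹ atm⁻¹
[CO2*] = KH · pCO2 = 3.162×10^-2 × 571×10^-6 atm = 1.81×10^-5 mol/kg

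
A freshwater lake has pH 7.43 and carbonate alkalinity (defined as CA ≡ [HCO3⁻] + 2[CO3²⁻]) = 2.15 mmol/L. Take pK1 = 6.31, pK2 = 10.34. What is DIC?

DIC = 2.31 mmol/L

CA = [HCO3⁻] + 2[CO3²⁻] = (α₁ + 2α₂)·DIC
At pH 7.43: [H⁺]/K1 = 10^-1.12 = 0.075858, K2/[H⁺] = 10^-2.91 = 0.0012303
α₁ = 1/(1 + 0.075858 + 0.0012303) = 1/1.0771 = 0.9284; α₂ = α₁·K2/[H⁺] = 0.001142
α₁ + 2α₂ = 0.9307
DIC = CA / (α₁ + 2α₂) = 2.15 / 0.9307 = 2.31 mmol/L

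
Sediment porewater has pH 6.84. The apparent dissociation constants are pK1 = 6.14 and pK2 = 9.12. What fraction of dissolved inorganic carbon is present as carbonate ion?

α₂ = 0.00436

α₂ = 1 / (1 + [H⁺]/K2 + [H⁺]²/(K1K2)) = 1 / (1 + 10^+2.28 + 10^+1.58)
   = 1 / (1 + 190.55 + 38.019) = 1/229.57 = 0.004356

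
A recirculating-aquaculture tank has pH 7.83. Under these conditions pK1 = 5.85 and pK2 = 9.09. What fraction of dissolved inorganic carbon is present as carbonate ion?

α₂ = 0.0516

α₂ = 1 / (1 + [H⁺]/K2 + [H⁺]²/(K1K2)) = 1 / (1 + 10^+1.26 + 10^-0.72)
   = 1 / (1 + 18.197 + 0.19055) = 1/19.388 = 0.05158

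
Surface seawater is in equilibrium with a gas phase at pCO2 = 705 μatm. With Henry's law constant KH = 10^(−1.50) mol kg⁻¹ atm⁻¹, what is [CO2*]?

[CO2*] = 22.3 μmol/kg

KH = 10^(−1.50) = 3.162×10^-2 mol kg⁻¹ atm⁻¹
[CO2*] = KH · pCO2 = 3.162×10^-2 × 705×10^-6 atm = 2.23×10^-5 mol/kg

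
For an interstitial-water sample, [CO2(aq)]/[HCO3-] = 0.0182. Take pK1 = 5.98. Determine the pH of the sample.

From K1 = [H⁺][HCO3-]/[CO2(aq)]:  pH = pK1 − log₁₀([CO2(aq)]/[HCO3-])
log₁₀(0.0182) = -1.740
pH = 5.98 − (-1.740) = 7.72

pH = 7.72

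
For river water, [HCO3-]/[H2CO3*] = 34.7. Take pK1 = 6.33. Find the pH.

From K1 = [H⁺][HCO3-]/[H2CO3*]:  pH = pK1 + log₁₀([HCO3-]/[H2CO3*])
log₁₀(34.7) = +1.540
pH = 6.33 + (+1.540) = 7.87

pH = 7.87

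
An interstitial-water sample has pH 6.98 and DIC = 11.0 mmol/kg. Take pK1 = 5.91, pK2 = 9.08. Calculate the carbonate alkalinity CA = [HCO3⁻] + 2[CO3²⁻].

CA = 10.2 mmol/kg

CA = [HCO3⁻] + 2[CO3²⁻] = (α₁ + 2α₂)·DIC
At pH 6.98: [H⁺]/K1 = 10^-1.07 = 0.085114, K2/[H⁺] = 10^-2.10 = 0.0079433
α₁ = 1/(1 + 0.085114 + 0.0079433) = 1/1.0931 = 0.9149; α₂ = α₁·K2/[H⁺] = 0.007267
α₁ + 2α₂ = 0.9294
CA = 0.9294 × 11.0 = 10.2 mmol/kg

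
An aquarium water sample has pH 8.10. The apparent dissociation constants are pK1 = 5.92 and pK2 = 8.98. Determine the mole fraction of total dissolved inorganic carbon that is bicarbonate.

α₁ = 1 / (1 + [H⁺]/K1 + K2/[H⁺]) = 1 / (1 + 10^-2.18 + 10^-0.88)
   = 1 / (1 + 0.0066069 + 0.13183) = 1/1.1384 = 0.8784

α₁ = 0.878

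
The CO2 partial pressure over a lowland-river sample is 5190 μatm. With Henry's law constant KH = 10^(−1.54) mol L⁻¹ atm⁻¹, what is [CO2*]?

[CO2*] = 150 μmol/L

KH = 10^(−1.54) = 2.884×10^-2 mol L⁻¹ atm⁻¹
[CO2*] = KH · pCO2 = 2.884×10^-2 × 5190×10^-6 atm = 1.50×10^-4 mol/L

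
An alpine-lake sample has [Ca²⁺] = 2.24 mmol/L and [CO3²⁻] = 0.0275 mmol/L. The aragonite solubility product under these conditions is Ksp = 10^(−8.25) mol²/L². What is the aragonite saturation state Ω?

Ksp = 10^(−8.25) = 5.623×10^-9
Ω = [Ca²⁺][CO3²⁻]/Ksp = (2.24×10^-3)(0.0275×10^-3) / 5.623×10^-9 = 11.0

Ω = 11.0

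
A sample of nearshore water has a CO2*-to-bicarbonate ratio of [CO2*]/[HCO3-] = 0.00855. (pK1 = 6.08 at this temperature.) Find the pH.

From K1 = [H⁺][HCO3-]/[CO2*]:  pH = pK1 − log₁₀([CO2*]/[HCO3-])
log₁₀(0.00855) = -2.068
pH = 6.08 − (-2.068) = 8.15

pH = 8.15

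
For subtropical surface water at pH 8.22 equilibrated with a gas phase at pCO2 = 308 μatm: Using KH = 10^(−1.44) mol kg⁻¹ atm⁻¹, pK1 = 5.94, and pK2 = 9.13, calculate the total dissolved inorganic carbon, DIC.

[CO2*] = KH · pCO2 = 10^(−1.44) × 308×10^-6 = 1.118×10^-5 mol/kg
α₀ = 1/(1 + K1/[H⁺] + K1K2/[H⁺]²) = 1/(1 + 10^+2.28 + 10^+1.37) = 0.004651
DIC = [CO2*]/α₀ = 1.118×10^-5 / 0.004651 = 2.40 mmol/kg

DIC = 2.40 mmol/kg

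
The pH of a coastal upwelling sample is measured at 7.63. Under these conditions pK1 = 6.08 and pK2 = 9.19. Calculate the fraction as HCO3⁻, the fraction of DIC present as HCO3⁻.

α₁ = 1 / (1 + [H⁺]/K1 + K2/[H⁺]) = 1 / (1 + 10^-1.55 + 10^-1.56)
   = 1 / (1 + 0.028184 + 0.027542) = 1/1.0557 = 0.9472

α₁ = 0.947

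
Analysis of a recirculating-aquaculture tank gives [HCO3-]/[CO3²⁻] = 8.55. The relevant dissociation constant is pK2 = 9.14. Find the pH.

From K2 = [H⁺][CO3²⁻]/[HCO3-]:  pH = pK2 − log₁₀([HCO3-]/[CO3²⁻])
log₁₀(8.55) = +0.932
pH = 9.14 − (+0.932) = 8.21

pH = 8.21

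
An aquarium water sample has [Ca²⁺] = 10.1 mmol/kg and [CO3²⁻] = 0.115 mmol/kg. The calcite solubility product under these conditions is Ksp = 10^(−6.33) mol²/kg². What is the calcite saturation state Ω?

Ω = 2.48

Ksp = 10^(−6.33) = 4.677×10^-7
Ω = [Ca²⁺][CO3²⁻]/Ksp = (10.1×10^-3)(0.115×10^-3) / 4.677×10^-7 = 2.48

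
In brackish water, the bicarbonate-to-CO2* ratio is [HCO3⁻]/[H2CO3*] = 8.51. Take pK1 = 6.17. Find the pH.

From K1 = [H⁺][HCO3⁻]/[H2CO3*]:  pH = pK1 + log₁₀([HCO3⁻]/[H2CO3*])
log₁₀(8.51) = +0.930
pH = 6.17 + (+0.930) = 7.10

pH = 7.10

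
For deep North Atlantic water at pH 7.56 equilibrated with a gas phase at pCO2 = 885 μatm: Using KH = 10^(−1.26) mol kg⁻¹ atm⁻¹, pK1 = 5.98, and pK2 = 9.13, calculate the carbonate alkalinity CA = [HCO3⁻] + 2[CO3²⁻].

[CO2*] = KH · pCO2 = 10^(−1.26) × 885×10^-6 = 4.863×10^-5 mol/kg
α₀ = 1/(1 + K1/[H⁺] + K1K2/[H⁺]²) = 1/(1 + 10^+1.58 + 10^+0.01) = 0.02497
DIC = [CO2*]/α₀ = 4.863×10^-5 / 0.02497 = 1.947 mmol/kg
CA = (α₁ + 2α₂)·DIC = (0.9495 + 2×0.02556) × 1.947 = 1.95 mmol/kg

CA = 1.95 mmol/kg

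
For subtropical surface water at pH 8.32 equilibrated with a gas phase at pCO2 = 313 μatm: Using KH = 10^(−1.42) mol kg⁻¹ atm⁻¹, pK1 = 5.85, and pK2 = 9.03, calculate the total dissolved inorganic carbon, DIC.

DIC = 4.21 mmol/kg

[CO2*] = KH · pCO2 = 10^(−1.42) × 313×10^-6 = 1.190×10^-5 mol/kg
α₀ = 1/(1 + K1/[H⁺] + K1K2/[H⁺]²) = 1/(1 + 10^+2.47 + 10^+1.76) = 0.002828
DIC = [CO2*]/α₀ = 1.190×10^-5 / 0.002828 = 4.21 mmol/kg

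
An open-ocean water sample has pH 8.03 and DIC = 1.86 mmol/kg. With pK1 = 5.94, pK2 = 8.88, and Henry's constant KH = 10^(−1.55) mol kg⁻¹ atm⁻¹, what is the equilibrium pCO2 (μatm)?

α₀ = 1 / (1 + K1/[H⁺] + K1K2/[H⁺]²) = 1 / (1 + 10^+2.09 + 10^+1.24)
   = 1 / (1 + 123.03 + 17.378) = 1/141.40 = 0.007072
[CO2*] = α₀ × DIC = 0.007072 × 1.86 = 0.01315 mmol/kg = 13.15 μmol/kg
pCO2 = [CO2*]/KH = 1.315×10^-5 / 2.818×10^-2 = 467 μatm

pCO2 = 467 μatm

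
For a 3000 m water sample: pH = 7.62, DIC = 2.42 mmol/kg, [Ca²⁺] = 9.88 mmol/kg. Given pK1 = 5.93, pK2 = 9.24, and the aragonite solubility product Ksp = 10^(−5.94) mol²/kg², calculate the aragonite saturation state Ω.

Ω = 0.478

α₂ = 1 / (1 + [H⁺]/K2 + [H⁺]²/(K1K2)) = 1 / (1 + 10^+1.62 + 10^-0.07)
   = 1 / (1 + 41.687 + 0.85114) = 1/43.538 = 0.02297
[CO3²⁻] = α₂ × DIC = 0.02297 × 2.42 = 0.05558 mmol/kg
Ksp = 10^(−5.94) = 1.148×10^-6
Ω = [Ca²⁺][CO3²⁻]/Ksp = (9.88×10^-3)(5.558×10^-5) / 1.148×10^-6 = 0.478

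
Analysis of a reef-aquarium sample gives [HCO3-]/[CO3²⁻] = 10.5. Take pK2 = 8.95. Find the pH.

From K2 = [H⁺][CO3²⁻]/[HCO3-]:  pH = pK2 − log₁₀([HCO3-]/[CO3²⁻])
log₁₀(10.5) = +1.021
pH = 8.95 − (+1.021) = 7.93

pH = 7.93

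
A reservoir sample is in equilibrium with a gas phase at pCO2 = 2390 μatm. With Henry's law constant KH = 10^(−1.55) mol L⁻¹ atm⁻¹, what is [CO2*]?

KH = 10^(−1.55) = 2.818×10^-2 mol L⁻¹ atm⁻¹
[CO2*] = KH · pCO2 = 2.818×10^-2 × 2390×10^-6 atm = 6.74×10^-5 mol/L

[CO2*] = 67.4 μmol/L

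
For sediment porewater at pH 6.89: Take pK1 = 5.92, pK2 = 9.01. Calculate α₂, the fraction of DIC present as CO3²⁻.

α₂ = 1 / (1 + [H⁺]/K2 + [H⁺]²/(K1K2)) = 1 / (1 + 10^+2.12 + 10^+1.15)
   = 1 / (1 + 131.83 + 14.125) = 1/146.95 = 0.006805

α₂ = 0.00680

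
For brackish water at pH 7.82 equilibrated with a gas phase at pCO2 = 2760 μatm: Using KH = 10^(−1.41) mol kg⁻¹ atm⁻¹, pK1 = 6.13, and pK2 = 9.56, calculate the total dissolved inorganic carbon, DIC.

DIC = 5.46 mmol/kg

[CO2*] = KH · pCO2 = 10^(−1.41) × 2760×10^-6 = 1.074×10^-4 mol/kg
α₀ = 1/(1 + K1/[H⁺] + K1K2/[H⁺]²) = 1/(1 + 10^+1.69 + 10^-0.05) = 0.01966
DIC = [CO2*]/α₀ = 1.074×10^-4 / 0.01966 = 5.46 mmol/kg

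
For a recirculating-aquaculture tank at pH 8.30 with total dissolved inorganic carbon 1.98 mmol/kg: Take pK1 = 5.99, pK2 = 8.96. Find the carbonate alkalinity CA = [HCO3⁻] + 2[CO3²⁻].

CA = [HCO3⁻] + 2[CO3²⁻] = (α₁ + 2α₂)·DIC
At pH 8.30: [H⁺]/K1 = 10^-2.31 = 0.0048978, K2/[H⁺] = 10^-0.66 = 0.21878
α₁ = 1/(1 + 0.0048978 + 0.21878) = 1/1.2237 = 0.8172; α₂ = α₁·K2/[H⁺] = 0.1788
α₁ + 2α₂ = 1.1748
CA = 1.1748 × 1.98 = 2.33 mmol/kg

CA = 2.33 mmol/kg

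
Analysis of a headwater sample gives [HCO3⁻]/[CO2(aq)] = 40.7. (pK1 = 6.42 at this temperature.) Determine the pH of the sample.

pH = 8.03

From K1 = [H⁺][HCO3⁻]/[CO2(aq)]:  pH = pK1 + log₁₀([HCO3⁻]/[CO2(aq)])
log₁₀(40.7) = +1.610
pH = 6.42 + (+1.610) = 8.03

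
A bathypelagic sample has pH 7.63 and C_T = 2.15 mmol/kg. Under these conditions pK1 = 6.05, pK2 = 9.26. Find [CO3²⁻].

[CO3²⁻] = 0.0480 mmol/kg

α₂ = 1 / (1 + [H⁺]/K2 + [H⁺]²/(K1K2)) = 1 / (1 + 10^+1.63 + 10^+0.05)
   = 1 / (1 + 42.658 + 1.1220) = 1/44.780 = 0.02233
[CO3²⁻] = α₂ × DIC = 0.02233 × 2.15 = 0.0480 mmol/kg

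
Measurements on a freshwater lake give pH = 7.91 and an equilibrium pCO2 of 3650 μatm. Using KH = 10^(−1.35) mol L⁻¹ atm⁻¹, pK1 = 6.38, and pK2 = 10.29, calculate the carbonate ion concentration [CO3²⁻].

[CO2*] = KH · pCO2 = 10^(−1.35) × 3650×10^-6 = 1.630×10^-4 mol/L
α₀ = 1/(1 + K1/[H⁺] + K1K2/[H⁺]²) = 1/(1 + 10^+1.53 + 10^-0.85) = 0.02855
DIC = [CO2*]/α₀ = 1.630×10^-4 / 0.02855 = 5.711 mmol/L
[CO3²⁻] = α₂·DIC; α₂ = 0.004033, so [CO3²⁻] = 0.004033 × 5.711 = 0.0230 mmol/L

[CO3²⁻] = 0.0230 mmol/L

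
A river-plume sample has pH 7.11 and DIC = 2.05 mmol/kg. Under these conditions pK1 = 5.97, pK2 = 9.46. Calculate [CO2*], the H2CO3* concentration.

[CO2*] = 0.138 mmol/kg

α₀ = 1 / (1 + K1/[H⁺] + K1K2/[H⁺]²) = 1 / (1 + 10^+1.14 + 10^-1.21)
   = 1 / (1 + 13.804 + 0.061660) = 1/14.866 = 0.06727
[CO2*] = α₀ × DIC = 0.06727 × 2.05 = 0.138 mmol/kg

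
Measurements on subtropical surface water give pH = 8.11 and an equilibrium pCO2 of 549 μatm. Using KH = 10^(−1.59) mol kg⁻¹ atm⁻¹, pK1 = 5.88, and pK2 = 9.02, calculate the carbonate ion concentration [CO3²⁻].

[CO2*] = KH · pCO2 = 10^(−1.59) × 549×10^-6 = 1.411×10^-5 mol/kg
α₀ = 1/(1 + K1/[H⁺] + K1K2/[H⁺]²) = 1/(1 + 10^+2.23 + 10^+1.32) = 0.005216
DIC = [CO2*]/α₀ = 1.411×10^-5 / 0.005216 = 2.705 mmol/kg
[CO3²⁻] = α₂·DIC; α₂ = 0.1090, so [CO3²⁻] = 0.1090 × 2.705 = 0.295 mmol/kg

[CO3²⁻] = 0.295 mmol/kg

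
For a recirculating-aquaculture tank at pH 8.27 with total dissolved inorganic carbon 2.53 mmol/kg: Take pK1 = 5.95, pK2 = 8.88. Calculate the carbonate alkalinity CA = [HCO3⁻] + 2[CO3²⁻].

CA = 3.02 mmol/kg

CA = [HCO3⁻] + 2[CO3²⁻] = (α₁ + 2α₂)·DIC
At pH 8.27: [H⁺]/K1 = 10^-2.32 = 0.0047863, K2/[H⁺] = 10^-0.61 = 0.24547
α₁ = 1/(1 + 0.0047863 + 0.24547) = 1/1.2503 = 0.7998; α₂ = α₁·K2/[H⁺] = 0.1963
α₁ + 2α₂ = 1.1925
CA = 1.1925 × 2.53 = 3.02 mmol/kg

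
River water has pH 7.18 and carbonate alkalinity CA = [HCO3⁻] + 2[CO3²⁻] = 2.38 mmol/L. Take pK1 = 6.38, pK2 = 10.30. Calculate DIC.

CA = [HCO3⁻] + 2[CO3²⁻] = (α₁ + 2α₂)·DIC
At pH 7.18: [H⁺]/K1 = 10^-0.80 = 0.15849, K2/[H⁺] = 10^-3.12 = 0.00075858
α₁ = 1/(1 + 0.15849 + 0.00075858) = 1/1.1592 = 0.8626; α₂ = α₁·K2/[H⁺] = 0.0006544
α₁ + 2α₂ = 0.8639
DIC = CA / (α₁ + 2α₂) = 2.38 / 0.8639 = 2.75 mmol/L

DIC = 2.75 mmol/L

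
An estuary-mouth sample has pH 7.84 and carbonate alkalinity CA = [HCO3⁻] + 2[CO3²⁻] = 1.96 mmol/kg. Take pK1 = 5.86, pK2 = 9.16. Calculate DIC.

CA = [HCO3⁻] + 2[CO3²⁻] = (α₁ + 2α₂)·DIC
At pH 7.84: [H⁺]/K1 = 10^-1.98 = 0.010471, K2/[H⁺] = 10^-1.32 = 0.047863
α₁ = 1/(1 + 0.010471 + 0.047863) = 1/1.0583 = 0.9449; α₂ = α₁·K2/[H⁺] = 0.04522
α₁ + 2α₂ = 1.0353
DIC = CA / (α₁ + 2α₂) = 1.96 / 1.0353 = 1.89 mmol/kg

DIC = 1.89 mmol/kg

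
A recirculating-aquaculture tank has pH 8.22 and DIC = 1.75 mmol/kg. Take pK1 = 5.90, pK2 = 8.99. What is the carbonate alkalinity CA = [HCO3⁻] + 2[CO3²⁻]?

CA = [HCO3⁻] + 2[CO3²⁻] = (α₁ + 2α₂)·DIC
At pH 8.22: [H⁺]/K1 = 10^-2.32 = 0.0047863, K2/[H⁺] = 10^-0.77 = 0.16982
α₁ = 1/(1 + 0.0047863 + 0.16982) = 1/1.1746 = 0.8513; α₂ = α₁·K2/[H⁺] = 0.1446
α₁ + 2α₂ = 1.1405
CA = 1.1405 × 1.75 = 2.00 mmol/kg

CA = 2.00 mmol/kg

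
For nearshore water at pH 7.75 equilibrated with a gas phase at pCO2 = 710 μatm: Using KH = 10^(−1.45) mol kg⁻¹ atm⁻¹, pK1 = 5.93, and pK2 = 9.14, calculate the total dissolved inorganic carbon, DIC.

[CO2*] = KH · pCO2 = 10^(−1.45) × 710×10^-6 = 2.519×10^-5 mol/kg
α₀ = 1/(1 + K1/[H⁺] + K1K2/[H⁺]²) = 1/(1 + 10^+1.82 + 10^+0.43) = 0.01433
DIC = [CO2*]/α₀ = 2.519×10^-5 / 0.01433 = 1.76 mmol/kg

DIC = 1.76 mmol/kg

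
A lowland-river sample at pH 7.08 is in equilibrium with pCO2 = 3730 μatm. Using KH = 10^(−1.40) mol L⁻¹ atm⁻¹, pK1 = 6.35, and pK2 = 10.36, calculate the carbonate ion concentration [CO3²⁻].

[CO2*] = KH · pCO2 = 10^(−1.40) × 3730×10^-6 = 1.485×10^-4 mol/L
α₀ = 1/(1 + K1/[H⁺] + K1K2/[H⁺]²) = 1/(1 + 10^+0.73 + 10^-2.55) = 0.1569
DIC = [CO2*]/α₀ = 1.485×10^-4 / 0.1569 = 0.9464 mmol/L
[CO3²⁻] = α₂·DIC; α₂ = 0.0004422, so [CO3²⁻] = 0.0004422 × 0.9464 = 0.000419 mmol/L = 0.419 μmol/L

[CO3²⁻] = 0.419 μmol/L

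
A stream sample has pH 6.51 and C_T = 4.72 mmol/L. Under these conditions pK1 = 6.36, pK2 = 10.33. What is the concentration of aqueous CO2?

[CO2*] = 1.96 mmol/L

α₀ = 1 / (1 + K1/[H⁺] + K1K2/[H⁺]²) = 1 / (1 + 10^+0.15 + 10^-3.67)
   = 1 / (1 + 1.4125 + 0.00021380) = 1/2.4128 = 0.4145
[CO2*] = α₀ × DIC = 0.4145 × 4.72 = 1.96 mmol/L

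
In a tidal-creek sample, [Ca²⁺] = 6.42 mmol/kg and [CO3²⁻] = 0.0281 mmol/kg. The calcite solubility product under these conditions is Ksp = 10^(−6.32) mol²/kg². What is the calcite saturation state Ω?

Ω = 0.377

Ksp = 10^(−6.32) = 4.786×10^-7
Ω = [Ca²⁺][CO3²⁻]/Ksp = (6.42×10^-3)(0.0281×10^-3) / 4.786×10^-7 = 0.377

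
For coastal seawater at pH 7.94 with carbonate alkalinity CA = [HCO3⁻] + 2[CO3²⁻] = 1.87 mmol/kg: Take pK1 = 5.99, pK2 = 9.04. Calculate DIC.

CA = [HCO3⁻] + 2[CO3²⁻] = (α₁ + 2α₂)·DIC
At pH 7.94: [H⁺]/K1 = 10^-1.95 = 0.011220, K2/[H⁺] = 10^-1.10 = 0.079433
α₁ = 1/(1 + 0.011220 + 0.079433) = 1/1.0907 = 0.9169; α₂ = α₁·K2/[H⁺] = 0.07283
α₁ + 2α₂ = 1.0625
DIC = CA / (α₁ + 2α₂) = 1.87 / 1.0625 = 1.76 mmol/kg

DIC = 1.76 mmol/kg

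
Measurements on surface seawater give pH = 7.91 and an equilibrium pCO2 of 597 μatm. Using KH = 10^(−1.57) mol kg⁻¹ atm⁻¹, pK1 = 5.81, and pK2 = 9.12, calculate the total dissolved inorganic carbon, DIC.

DIC = 2.16 mmol/kg

[CO2*] = KH · pCO2 = 10^(−1.57) × 597×10^-6 = 1.607×10^-5 mol/kg
α₀ = 1/(1 + K1/[H⁺] + K1K2/[H⁺]²) = 1/(1 + 10^+2.10 + 10^+0.89) = 0.007426
DIC = [CO2*]/α₀ = 1.607×10^-5 / 0.007426 = 2.16 mmol/kg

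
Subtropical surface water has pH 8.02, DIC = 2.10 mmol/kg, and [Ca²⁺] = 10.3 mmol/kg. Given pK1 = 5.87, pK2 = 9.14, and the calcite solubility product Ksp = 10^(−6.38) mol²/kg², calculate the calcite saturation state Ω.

Ω = 3.63

α₂ = 1 / (1 + [H⁺]/K2 + [H⁺]²/(K1K2)) = 1 / (1 + 10^+1.12 + 10^-1.03)
   = 1 / (1 + 13.183 + 0.093325) = 1/14.276 = 0.07005
[CO3²⁻] = α₂ × DIC = 0.07005 × 2.10 = 0.1471 mmol/kg
Ksp = 10^(−6.38) = 4.169×10^-7
Ω = [Ca²⁺][CO3²⁻]/Ksp = (10.3×10^-3)(1.471×10^-4) / 4.169×10^-7 = 3.63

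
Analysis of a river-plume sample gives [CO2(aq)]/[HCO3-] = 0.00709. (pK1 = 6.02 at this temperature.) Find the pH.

From K1 = [H⁺][HCO3-]/[CO2(aq)]:  pH = pK1 − log₁₀([CO2(aq)]/[HCO3-])
log₁₀(0.00709) = -2.149
pH = 6.02 − (-2.149) = 8.17

pH = 8.17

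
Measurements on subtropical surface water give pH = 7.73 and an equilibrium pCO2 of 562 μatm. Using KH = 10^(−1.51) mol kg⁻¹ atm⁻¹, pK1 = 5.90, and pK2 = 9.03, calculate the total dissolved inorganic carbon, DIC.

DIC = 1.25 mmol/kg

[CO2*] = KH · pCO2 = 10^(−1.51) × 562×10^-6 = 1.737×10^-5 mol/kg
α₀ = 1/(1 + K1/[H⁺] + K1K2/[H⁺]²) = 1/(1 + 10^+1.83 + 10^+0.53) = 0.01389
DIC = [CO2*]/α₀ = 1.737×10^-5 / 0.01389 = 1.25 mmol/kg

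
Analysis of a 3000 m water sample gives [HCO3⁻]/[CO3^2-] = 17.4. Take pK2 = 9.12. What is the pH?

From K2 = [H⁺][CO3^2-]/[HCO3⁻]:  pH = pK2 − log₁₀([HCO3⁻]/[CO3^2-])
log₁₀(17.4) = +1.241
pH = 9.12 − (+1.241) = 7.88

pH = 7.88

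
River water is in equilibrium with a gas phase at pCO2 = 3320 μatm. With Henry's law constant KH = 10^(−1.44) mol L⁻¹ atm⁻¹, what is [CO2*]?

[CO2*] = 121 μmol/L

KH = 10^(−1.44) = 3.631×10^-2 mol L⁻¹ atm⁻¹
[CO2*] = KH · pCO2 = 3.631×10^-2 × 3320×10^-6 atm = 1.21×10^-4 mol/L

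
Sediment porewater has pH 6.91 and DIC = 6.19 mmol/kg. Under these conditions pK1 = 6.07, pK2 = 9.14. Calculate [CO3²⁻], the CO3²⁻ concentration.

α₂ = 1 / (1 + [H⁺]/K2 + [H⁺]²/(K1K2)) = 1 / (1 + 10^+2.23 + 10^+1.39)
   = 1 / (1 + 169.82 + 24.547) = 1/195.37 = 0.005118
[CO3²⁻] = α₂ × DIC = 0.005118 × 6.19 = 0.0317 mmol/kg

[CO3²⁻] = 0.0317 mmol/kg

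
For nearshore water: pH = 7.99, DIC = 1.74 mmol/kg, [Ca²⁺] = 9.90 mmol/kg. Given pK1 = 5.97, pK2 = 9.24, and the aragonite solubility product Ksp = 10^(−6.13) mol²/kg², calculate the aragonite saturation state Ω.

Ω = 1.23

α₂ = 1 / (1 + [H⁺]/K2 + [H⁺]²/(K1K2)) = 1 / (1 + 10^+1.25 + 10^-0.77)
   = 1 / (1 + 17.783 + 0.16982) = 1/18.953 = 0.05276
[CO3²⁻] = α₂ × DIC = 0.05276 × 1.74 = 0.09181 mmol/kg
Ksp = 10^(−6.13) = 7.413×10^-7
Ω = [Ca²⁺][CO3²⁻]/Ksp = (9.90×10^-3)(9.181×10^-5) / 7.413×10^-7 = 1.23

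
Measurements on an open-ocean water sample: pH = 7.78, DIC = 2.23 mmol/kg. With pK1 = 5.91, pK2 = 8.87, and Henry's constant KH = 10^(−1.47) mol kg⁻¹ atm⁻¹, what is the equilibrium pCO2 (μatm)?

pCO2 = 811 μatm

α₀ = 1 / (1 + K1/[H⁺] + K1K2/[H⁺]²) = 1 / (1 + 10^+1.87 + 10^+0.78)
   = 1 / (1 + 74.131 + 6.0256) = 1/81.157 = 0.01232
[CO2*] = α₀ × DIC = 0.01232 × 2.23 = 0.02748 mmol/kg
pCO2 = [CO2*]/KH = 2.748×10^-5 / 3.388×10^-2 = 811 μatm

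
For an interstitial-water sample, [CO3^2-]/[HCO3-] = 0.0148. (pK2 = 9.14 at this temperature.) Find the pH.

pH = 7.31

From K2 = [H⁺][CO3^2-]/[HCO3-]:  pH = pK2 + log₁₀([CO3^2-]/[HCO3-])
log₁₀(0.0148) = -1.830
pH = 9.14 + (-1.830) = 7.31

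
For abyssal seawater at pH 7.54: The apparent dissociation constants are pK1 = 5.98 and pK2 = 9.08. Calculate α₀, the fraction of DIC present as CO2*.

α₀ = 0.0261

α₀ = 1 / (1 + K1/[H⁺] + K1K2/[H⁺]²) = 1 / (1 + 10^+1.56 + 10^+0.02)
   = 1 / (1 + 36.308 + 1.0471) = 1/38.355 = 0.02607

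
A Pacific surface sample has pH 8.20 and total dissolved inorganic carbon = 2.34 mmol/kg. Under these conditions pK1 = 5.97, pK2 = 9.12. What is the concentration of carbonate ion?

α₂ = 1 / (1 + [H⁺]/K2 + [H⁺]²/(K1K2)) = 1 / (1 + 10^+0.92 + 10^-1.31)
   = 1 / (1 + 8.3176 + 0.048978) = 1/9.3666 = 0.1068
[CO3²⁻] = α₂ × DIC = 0.1068 × 2.34 = 0.250 mmol/kg

[CO3²⁻] = 0.250 mmol/kg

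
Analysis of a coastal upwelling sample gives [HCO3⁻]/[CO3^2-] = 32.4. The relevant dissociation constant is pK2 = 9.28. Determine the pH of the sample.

pH = 7.77

From K2 = [H⁺][CO3^2-]/[HCO3⁻]:  pH = pK2 − log₁₀([HCO3⁻]/[CO3^2-])
log₁₀(32.4) = +1.511
pH = 9.28 − (+1.511) = 7.77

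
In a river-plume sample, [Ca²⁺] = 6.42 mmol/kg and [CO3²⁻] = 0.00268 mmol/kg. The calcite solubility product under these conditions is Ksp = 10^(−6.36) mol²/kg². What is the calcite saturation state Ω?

Ksp = 10^(−6.36) = 4.365×10^-7
Ω = [Ca²⁺][CO3²⁻]/Ksp = (6.42×10^-3)(0.00268×10^-3) / 4.365×10^-7 = 0.0394

Ω = 0.0394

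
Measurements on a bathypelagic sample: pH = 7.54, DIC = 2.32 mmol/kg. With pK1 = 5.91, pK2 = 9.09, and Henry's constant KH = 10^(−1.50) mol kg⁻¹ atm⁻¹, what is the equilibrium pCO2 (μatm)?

α₀ = 1 / (1 + K1/[H⁺] + K1K2/[H⁺]²) = 1 / (1 + 10^+1.63 + 10^+0.08)
   = 1 / (1 + 42.658 + 1.2023) = 1/44.860 = 0.02229
[CO2*] = α₀ × DIC = 0.02229 × 2.32 = 0.05172 mmol/kg
pCO2 = [CO2*]/KH = 5.172×10^-5 / 3.162×10^-2 = 1640 μatm

pCO2 = 1640 μatm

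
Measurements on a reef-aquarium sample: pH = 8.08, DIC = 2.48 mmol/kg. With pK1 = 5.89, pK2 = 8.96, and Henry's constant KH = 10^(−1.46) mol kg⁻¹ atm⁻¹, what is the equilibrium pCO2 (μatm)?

α₀ = 1 / (1 + K1/[H⁺] + K1K2/[H⁺]²) = 1 / (1 + 10^+2.19 + 10^+1.31)
   = 1 / (1 + 154.88 + 20.417) = 1/176.30 = 0.005672
[CO2*] = α₀ × DIC = 0.005672 × 2.48 = 0.01407 mmol/kg = 14.07 μmol/kg
pCO2 = [CO2*]/KH = 1.407×10^-5 / 3.467×10^-2 = 406 μatm

pCO2 = 406 μatm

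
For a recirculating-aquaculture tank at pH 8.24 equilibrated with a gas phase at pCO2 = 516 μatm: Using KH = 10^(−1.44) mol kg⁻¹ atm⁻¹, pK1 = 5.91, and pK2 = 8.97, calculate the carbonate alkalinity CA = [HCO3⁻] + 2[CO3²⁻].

[CO2*] = KH · pCO2 = 10^(−1.44) × 516×10^-6 = 1.873×10^-5 mol/kg
α₀ = 1/(1 + K1/[H⁺] + K1K2/[H⁺]²) = 1/(1 + 10^+2.33 + 10^+1.60) = 0.003928
DIC = [CO2*]/α₀ = 1.873×10^-5 / 0.003928 = 4.770 mmol/kg
CA = (α₁ + 2α₂)·DIC = (0.8397 + 2×0.1564) × 4.770 = 5.50 mmol/kg

CA = 5.50 mmol/kg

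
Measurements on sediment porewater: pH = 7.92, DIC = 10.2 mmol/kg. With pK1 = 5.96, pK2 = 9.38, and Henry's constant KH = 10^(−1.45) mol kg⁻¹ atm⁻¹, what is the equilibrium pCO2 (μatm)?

pCO2 = 3010 μatm

α₀ = 1 / (1 + K1/[H⁺] + K1K2/[H⁺]²) = 1 / (1 + 10^+1.96 + 10^+0.50)
   = 1 / (1 + 91.201 + 3.1623) = 1/95.363 = 0.01049
[CO2*] = α₀ × DIC = 0.01049 × 10.2 = 0.1070 mmol/kg
pCO2 = [CO2*]/KH = 1.070×10^-4 / 3.548×10^-2 = 3010 μatm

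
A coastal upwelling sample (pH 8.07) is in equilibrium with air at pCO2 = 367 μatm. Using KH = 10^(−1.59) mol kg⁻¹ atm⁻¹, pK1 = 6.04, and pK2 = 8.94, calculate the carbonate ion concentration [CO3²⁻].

[CO2*] = KH · pCO2 = 10^(−1.59) × 367×10^-6 = 9.433×10^-6 mol/kg
α₀ = 1/(1 + K1/[H⁺] + K1K2/[H⁺]²) = 1/(1 + 10^+2.03 + 10^+1.16) = 0.008156
DIC = [CO2*]/α₀ = 9.433×10^-6 / 0.008156 = 1.157 mmol/kg
[CO3²⁻] = α₂·DIC; α₂ = 0.1179, so [CO3²⁻] = 0.1179 × 1.157 = 0.136 mmol/kg

[CO3²⁻] = 0.136 mmol/kg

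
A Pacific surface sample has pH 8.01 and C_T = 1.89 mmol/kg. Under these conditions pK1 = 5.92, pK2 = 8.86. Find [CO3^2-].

α₂ = 1 / (1 + [H⁺]/K2 + [H⁺]²/(K1K2)) = 1 / (1 + 10^+0.85 + 10^-1.24)
   = 1 / (1 + 7.0795 + 0.057544) = 1/8.1370 = 0.1229
[CO3²⁻] = α₂ × DIC = 0.1229 × 1.89 = 0.232 mmol/kg

[CO3²⁻] = 0.232 mmol/kg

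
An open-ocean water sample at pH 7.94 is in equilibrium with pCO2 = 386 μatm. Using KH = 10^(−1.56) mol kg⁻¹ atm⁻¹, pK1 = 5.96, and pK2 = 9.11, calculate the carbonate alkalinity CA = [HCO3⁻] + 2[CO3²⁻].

CA = 1.15 mmol/kg

[CO2*] = KH · pCO2 = 10^(−1.56) × 386×10^-6 = 1.063×10^-5 mol/kg
α₀ = 1/(1 + K1/[H⁺] + K1K2/[H⁺]²) = 1/(1 + 10^+1.98 + 10^+0.81) = 0.009713
DIC = [CO2*]/α₀ = 1.063×10^-5 / 0.009713 = 1.095 mmol/kg
CA = (α₁ + 2α₂)·DIC = (0.9276 + 2×0.06271) × 1.095 = 1.15 mmol/kg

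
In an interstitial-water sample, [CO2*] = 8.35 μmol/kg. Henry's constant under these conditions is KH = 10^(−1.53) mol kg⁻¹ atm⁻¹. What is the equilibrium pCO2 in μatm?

KH = 10^(−1.53) = 2.951×10^-2 mol kg⁻¹ atm⁻¹
pCO2 = [CO2*]/KH = 8.35×10^-6 / 2.951×10^-2 = 2.83×10^-4 atm = 283 μatm

pCO2 = 283 μatm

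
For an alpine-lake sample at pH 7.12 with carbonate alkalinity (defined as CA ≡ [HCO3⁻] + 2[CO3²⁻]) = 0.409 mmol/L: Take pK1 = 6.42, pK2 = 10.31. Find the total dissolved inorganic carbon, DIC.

DIC = 0.490 mmol/L

CA = [HCO3⁻] + 2[CO3²⁻] = (α₁ + 2α₂)·DIC
At pH 7.12: [H⁺]/K1 = 10^-0.70 = 0.19953, K2/[H⁺] = 10^-3.19 = 0.00064565
α₁ = 1/(1 + 0.19953 + 0.00064565) = 1/1.2002 = 0.8332; α₂ = α₁·K2/[H⁺] = 0.0005380
α₁ + 2α₂ = 0.8343
DIC = CA / (α₁ + 2α₂) = 0.409 / 0.8343 = 0.490 mmol/L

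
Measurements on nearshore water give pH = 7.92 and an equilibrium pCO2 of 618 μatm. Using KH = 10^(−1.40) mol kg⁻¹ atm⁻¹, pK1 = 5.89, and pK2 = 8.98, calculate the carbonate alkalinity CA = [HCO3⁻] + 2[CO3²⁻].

CA = 3.10 mmol/kg

[CO2*] = KH · pCO2 = 10^(−1.40) × 618×10^-6 = 2.460×10^-5 mol/kg
α₀ = 1/(1 + K1/[H⁺] + K1K2/[H⁺]²) = 1/(1 + 10^+2.03 + 10^+0.97) = 0.008512
DIC = [CO2*]/α₀ = 2.460×10^-5 / 0.008512 = 2.890 mmol/kg
CA = (α₁ + 2α₂)·DIC = (0.9121 + 2×0.07944) × 2.890 = 3.10 mmol/kg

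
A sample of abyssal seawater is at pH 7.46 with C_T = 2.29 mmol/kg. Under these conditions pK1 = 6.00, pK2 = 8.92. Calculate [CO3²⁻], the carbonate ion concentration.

[CO3²⁻] = 0.0743 mmol/kg

α₂ = 1 / (1 + [H⁺]/K2 + [H⁺]²/(K1K2)) = 1 / (1 + 10^+1.46 + 10^+0.00)
   = 1 / (1 + 28.840 + 1.0000) = 1/30.840 = 0.03243
[CO3²⁻] = α₂ × DIC = 0.03243 × 2.29 = 0.0743 mmol/kg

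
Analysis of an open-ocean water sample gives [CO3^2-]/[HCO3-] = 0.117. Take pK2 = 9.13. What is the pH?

pH = 8.20

From K2 = [H⁺][CO3^2-]/[HCO3-]:  pH = pK2 + log₁₀([CO3^2-]/[HCO3-])
log₁₀(0.117) = -0.932
pH = 9.13 + (-0.932) = 8.20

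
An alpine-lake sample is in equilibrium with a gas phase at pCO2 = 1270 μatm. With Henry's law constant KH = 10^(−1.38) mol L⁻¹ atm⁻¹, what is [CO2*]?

KH = 10^(−1.38) = 4.169×10^-2 mol L⁻¹ atm⁻¹
[CO2*] = KH · pCO2 = 4.169×10^-2 × 1270×10^-6 atm = 5.29×10^-5 mol/L

[CO2*] = 52.9 μmol/L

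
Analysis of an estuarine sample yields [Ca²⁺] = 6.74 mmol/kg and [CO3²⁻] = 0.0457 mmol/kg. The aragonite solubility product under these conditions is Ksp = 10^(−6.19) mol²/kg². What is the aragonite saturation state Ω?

Ksp = 10^(−6.19) = 6.457×10^-7
Ω = [Ca²⁺][CO3²⁻]/Ksp = (6.74×10^-3)(0.0457×10^-3) / 6.457×10^-7 = 0.477

Ω = 0.477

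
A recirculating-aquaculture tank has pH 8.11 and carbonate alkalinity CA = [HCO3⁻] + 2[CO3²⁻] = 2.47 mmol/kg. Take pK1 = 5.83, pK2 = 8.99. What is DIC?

DIC = 2.22 mmol/kg

CA = [HCO3⁻] + 2[CO3²⁻] = (α₁ + 2α₂)·DIC
At pH 8.11: [H⁺]/K1 = 10^-2.28 = 0.0052481, K2/[H⁺] = 10^-0.88 = 0.13183
α₁ = 1/(1 + 0.0052481 + 0.13183) = 1/1.1371 = 0.8795; α₂ = α₁·K2/[H⁺] = 0.1159
α₁ + 2α₂ = 1.1113
DIC = CA / (α₁ + 2α₂) = 2.47 / 1.1113 = 2.22 mmol/kg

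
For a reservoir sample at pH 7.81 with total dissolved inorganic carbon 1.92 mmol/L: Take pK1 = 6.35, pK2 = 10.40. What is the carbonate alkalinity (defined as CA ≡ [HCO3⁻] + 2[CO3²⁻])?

CA = [HCO3⁻] + 2[CO3²⁻] = (α₁ + 2α₂)·DIC
At pH 7.81: [H⁺]/K1 = 10^-1.46 = 0.034674, K2/[H⁺] = 10^-2.59 = 0.0025704
α₁ = 1/(1 + 0.034674 + 0.0025704) = 1/1.0372 = 0.9641; α₂ = α₁·K2/[H⁺] = 0.002478
α₁ + 2α₂ = 0.9690
CA = 0.9690 × 1.92 = 1.86 mmol/L

CA = 1.86 mmol/L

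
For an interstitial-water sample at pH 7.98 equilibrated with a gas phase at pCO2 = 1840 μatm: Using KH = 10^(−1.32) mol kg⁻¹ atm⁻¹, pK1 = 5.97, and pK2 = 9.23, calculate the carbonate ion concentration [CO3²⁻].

[CO2*] = KH · pCO2 = 10^(−1.32) × 1840×10^-6 = 8.807×10^-5 mol/kg
α₀ = 1/(1 + K1/[H⁺] + K1K2/[H⁺]²) = 1/(1 + 10^+2.01 + 10^+0.76) = 0.009167
DIC = [CO2*]/α₀ = 8.807×10^-5 / 0.009167 = 9.607 mmol/kg
[CO3²⁻] = α₂·DIC; α₂ = 0.05275, so [CO3²⁻] = 0.05275 × 9.607 = 0.507 mmol/kg

[CO3²⁻] = 0.507 mmol/kg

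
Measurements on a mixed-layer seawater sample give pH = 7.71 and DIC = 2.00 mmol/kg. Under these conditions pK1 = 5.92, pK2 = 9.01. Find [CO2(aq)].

α₀ = 1 / (1 + K1/[H⁺] + K1K2/[H⁺]²) = 1 / (1 + 10^+1.79 + 10^+0.49)
   = 1 / (1 + 61.660 + 3.0903) = 1/65.750 = 0.01521
[CO2*] = α₀ × DIC = 0.01521 × 2.00 = 0.0304 mmol/kg

[CO2*] = 0.0304 mmol/kg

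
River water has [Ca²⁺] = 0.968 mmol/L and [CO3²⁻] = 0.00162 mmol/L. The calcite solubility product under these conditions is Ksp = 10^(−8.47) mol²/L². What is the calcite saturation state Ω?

Ksp = 10^(−8.47) = 3.388×10^-9
Ω = [Ca²⁺][CO3²⁻]/Ksp = (0.968×10^-3)(0.00162×10^-3) / 3.388×10^-9 = 0.463

Ω = 0.463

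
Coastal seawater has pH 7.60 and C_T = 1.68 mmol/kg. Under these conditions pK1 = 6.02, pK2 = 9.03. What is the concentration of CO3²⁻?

α₂ = 1 / (1 + [H⁺]/K2 + [H⁺]²/(K1K2)) = 1 / (1 + 10^+1.43 + 10^-0.15)
   = 1 / (1 + 26.915 + 0.70795) = 1/28.623 = 0.03494
[CO3²⁻] = α₂ × DIC = 0.03494 × 1.68 = 0.0587 mmol/kg

[CO3²⁻] = 0.0587 mmol/kg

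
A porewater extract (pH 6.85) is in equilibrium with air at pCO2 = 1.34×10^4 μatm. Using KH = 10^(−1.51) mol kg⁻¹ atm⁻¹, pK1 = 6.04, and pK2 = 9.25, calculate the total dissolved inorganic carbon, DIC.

[CO2*] = KH · pCO2 = 10^(−1.51) × 1.34×10^4×10^-6 = 4.141×10^-4 mol/kg
α₀ = 1/(1 + K1/[H⁺] + K1K2/[H⁺]²) = 1/(1 + 10^+0.81 + 10^-1.59) = 0.1336
DIC = [CO2*]/α₀ = 4.141×10^-4 / 0.1336 = 3.10 mmol/kg

DIC = 3.10 mmol/kg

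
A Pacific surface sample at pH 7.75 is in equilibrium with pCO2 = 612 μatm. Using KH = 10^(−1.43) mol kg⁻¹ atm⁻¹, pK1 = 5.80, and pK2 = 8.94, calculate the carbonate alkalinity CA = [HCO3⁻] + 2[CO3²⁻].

CA = 2.29 mmol/kg

[CO2*] = KH · pCO2 = 10^(−1.43) × 612×10^-6 = 2.274×10^-5 mol/kg
α₀ = 1/(1 + K1/[H⁺] + K1K2/[H⁺]²) = 1/(1 + 10^+1.95 + 10^+0.76) = 0.01043
DIC = [CO2*]/α₀ = 2.274×10^-5 / 0.01043 = 2.180 mmol/kg
CA = (α₁ + 2α₂)·DIC = (0.9296 + 2×0.06002) × 2.180 = 2.29 mmol/kg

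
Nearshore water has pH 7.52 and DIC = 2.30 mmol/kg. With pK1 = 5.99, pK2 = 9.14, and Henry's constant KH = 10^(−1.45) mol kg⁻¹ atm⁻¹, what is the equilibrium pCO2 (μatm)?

α₀ = 1 / (1 + K1/[H⁺] + K1K2/[H⁺]²) = 1 / (1 + 10^+1.53 + 10^-0.09)
   = 1 / (1 + 33.884 + 0.81283) = 1/35.697 = 0.02801
[CO2*] = α₀ × DIC = 0.02801 × 2.30 = 0.06443 mmol/kg
pCO2 = [CO2*]/KH = 6.443×10^-5 / 3.548×10^-2 = 1820 μatm

pCO2 = 1820 μatm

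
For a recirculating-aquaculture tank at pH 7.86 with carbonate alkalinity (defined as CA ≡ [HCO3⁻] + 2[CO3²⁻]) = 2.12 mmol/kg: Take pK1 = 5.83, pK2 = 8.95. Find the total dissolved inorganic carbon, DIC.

CA = [HCO3⁻] + 2[CO3²⁻] = (α₁ + 2α₂)·DIC
At pH 7.86: [H⁺]/K1 = 10^-2.03 = 0.0093325, K2/[H⁺] = 10^-1.09 = 0.081283
α₁ = 1/(1 + 0.0093325 + 0.081283) = 1/1.0906 = 0.9169; α₂ = α₁·K2/[H⁺] = 0.07453
α₁ + 2α₂ = 1.0660
DIC = CA / (α₁ + 2α₂) = 2.12 / 1.0660 = 1.99 mmol/kg

DIC = 1.99 mmol/kg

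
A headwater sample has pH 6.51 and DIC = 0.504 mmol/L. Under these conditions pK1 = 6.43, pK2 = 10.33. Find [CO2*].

α₀ = 1 / (1 + K1/[H⁺] + K1K2/[H⁺]²) = 1 / (1 + 10^+0.08 + 10^-3.74)
   = 1 / (1 + 1.2023 + 0.00018197) = 1/2.2024 = 0.4540
[CO2*] = α₀ × DIC = 0.4540 × 0.504 = 0.229 mmol/L

[CO2*] = 0.229 mmol/L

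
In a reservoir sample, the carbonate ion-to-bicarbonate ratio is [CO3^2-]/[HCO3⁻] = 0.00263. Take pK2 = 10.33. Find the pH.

pH = 7.75

From K2 = [H⁺][CO3^2-]/[HCO3⁻]:  pH = pK2 + log₁₀([CO3^2-]/[HCO3⁻])
log₁₀(0.00263) = -2.580
pH = 10.33 + (-2.580) = 7.75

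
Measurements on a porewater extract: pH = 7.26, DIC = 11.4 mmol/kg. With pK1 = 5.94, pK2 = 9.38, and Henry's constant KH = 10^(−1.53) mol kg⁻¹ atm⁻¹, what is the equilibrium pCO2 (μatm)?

α₀ = 1 / (1 + K1/[H⁺] + K1K2/[H⁺]²) = 1 / (1 + 10^+1.32 + 10^-0.80)
   = 1 / (1 + 20.893 + 0.15849) = 1/22.051 = 0.04535
[CO2*] = α₀ × DIC = 0.04535 × 11.4 = 0.5170 mmol/kg
pCO2 = [CO2*]/KH = 5.170×10^-4 / 2.951×10^-2 = 1.75×10^4 μatm

pCO2 = 1.75×10^4 μatm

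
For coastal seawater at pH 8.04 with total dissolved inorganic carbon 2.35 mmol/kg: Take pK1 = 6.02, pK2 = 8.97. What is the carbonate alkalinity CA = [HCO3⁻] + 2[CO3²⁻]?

CA = [HCO3⁻] + 2[CO3²⁻] = (α₁ + 2α₂)·DIC
At pH 8.04: [H⁺]/K1 = 10^-2.02 = 0.0095499, K2/[H⁺] = 10^-0.93 = 0.11749
α₁ = 1/(1 + 0.0095499 + 0.11749) = 1/1.1270 = 0.8873; α₂ = α₁·K2/[H⁺] = 0.1042
α₁ + 2α₂ = 1.0958
CA = 1.0958 × 2.35 = 2.58 mmol/kg

CA = 2.58 mmol/kg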